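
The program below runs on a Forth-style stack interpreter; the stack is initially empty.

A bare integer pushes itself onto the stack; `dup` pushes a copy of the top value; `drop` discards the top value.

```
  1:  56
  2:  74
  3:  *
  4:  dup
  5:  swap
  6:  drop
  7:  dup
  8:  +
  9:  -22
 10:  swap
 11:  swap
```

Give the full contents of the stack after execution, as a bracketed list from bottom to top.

56   → 56
74   → 56 74
*    → 4144
dup  → 4144 4144
swap → 4144 4144
drop → 4144
dup  → 4144 4144
+    → 8288
-22  → 8288 -22
swap → -22 8288
swap → 8288 -22

[8288, -22]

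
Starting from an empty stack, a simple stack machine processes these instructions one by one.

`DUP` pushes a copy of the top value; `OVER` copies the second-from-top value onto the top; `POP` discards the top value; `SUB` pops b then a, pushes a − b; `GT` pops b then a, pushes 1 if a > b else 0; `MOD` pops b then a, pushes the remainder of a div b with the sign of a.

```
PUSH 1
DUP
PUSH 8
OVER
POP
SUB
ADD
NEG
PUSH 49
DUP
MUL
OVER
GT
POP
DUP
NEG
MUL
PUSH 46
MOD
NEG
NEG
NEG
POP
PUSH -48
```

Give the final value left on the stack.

PUSH 1    [1]
DUP       [1, 1]
PUSH 8    [1, 1, 8]
OVER      [1, 1, 8, 1]
POP       [1, 1, 8]
SUB       [1, -7]
ADD       [-6]
NEG       [6]
PUSH 49   [6, 49]
DUP       [6, 49, 49]
MUL       [6, 2401]
OVER      [6, 2401, 6]
GT        [6, 1]
POP       [6]
DUP       [6, 6]
NEG       [6, -6]
MUL       [-36]
PUSH 46   [-36, 46]
MOD       [-36]
NEG       [36]
NEG       [-36]
NEG       [36]
POP       []
PUSH -48  [-48]

-48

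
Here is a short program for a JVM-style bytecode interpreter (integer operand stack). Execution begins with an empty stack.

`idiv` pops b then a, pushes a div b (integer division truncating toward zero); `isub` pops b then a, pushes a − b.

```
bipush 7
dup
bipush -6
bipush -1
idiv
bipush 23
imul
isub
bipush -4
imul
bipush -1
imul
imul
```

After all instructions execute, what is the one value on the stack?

-3668

bipush 7   [7]
dup        [7, 7]
bipush -6  [7, 7, -6]
bipush -1  [7, 7, -6, -1]
idiv       [7, 7, 6]
bipush 23  [7, 7, 6, 23]
imul       [7, 7, 138]
isub       [7, -131]
bipush -4  [7, -131, -4]
imul       [7, 524]
bipush -1  [7, 524, -1]
imul       [7, -524]
imul       [-3668]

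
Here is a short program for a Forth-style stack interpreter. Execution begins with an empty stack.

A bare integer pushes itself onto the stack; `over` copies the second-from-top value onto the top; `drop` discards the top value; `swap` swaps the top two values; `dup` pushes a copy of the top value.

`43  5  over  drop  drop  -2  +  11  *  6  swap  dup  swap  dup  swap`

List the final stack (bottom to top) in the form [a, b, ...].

43   : 43
5    : 43 5
over : 43 5 43
drop : 43 5
drop : 43
-2   : 43 -2
+    : 41
11   : 41 11
*    : 451
6    : 451 6
swap : 6 451
dup  : 6 451 451
swap : 6 451 451
dup  : 6 451 451 451
swap : 6 451 451 451

[6, 451, 451, 451]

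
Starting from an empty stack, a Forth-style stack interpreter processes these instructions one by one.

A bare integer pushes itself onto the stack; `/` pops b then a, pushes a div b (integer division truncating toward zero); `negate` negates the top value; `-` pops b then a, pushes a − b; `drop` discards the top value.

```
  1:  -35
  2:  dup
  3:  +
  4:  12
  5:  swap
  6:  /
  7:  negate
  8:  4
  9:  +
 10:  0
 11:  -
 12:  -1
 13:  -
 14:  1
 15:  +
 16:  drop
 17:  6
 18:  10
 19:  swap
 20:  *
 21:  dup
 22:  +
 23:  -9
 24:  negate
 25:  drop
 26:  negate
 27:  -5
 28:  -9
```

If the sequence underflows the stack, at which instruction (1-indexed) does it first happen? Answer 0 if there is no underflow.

0

-35    -> -35
dup    -> -35 -35
+      -> -70
12     -> -70 12
swap   -> 12 -70
/      -> 0
negate -> 0
4      -> 0 4
+      -> 4
0      -> 4 0
-      -> 4
-1     -> 4 -1
-      -> 5
1      -> 5 1
+      -> 6
drop   -> (empty)
6      -> 6
10     -> 6 10
swap   -> 10 6
*      -> 60
dup    -> 60 60
+      -> 120
-9     -> 120 -9
negate -> 120 9
drop   -> 120
negate -> -120
-5     -> -120 -5
-9     -> -120 -5 -9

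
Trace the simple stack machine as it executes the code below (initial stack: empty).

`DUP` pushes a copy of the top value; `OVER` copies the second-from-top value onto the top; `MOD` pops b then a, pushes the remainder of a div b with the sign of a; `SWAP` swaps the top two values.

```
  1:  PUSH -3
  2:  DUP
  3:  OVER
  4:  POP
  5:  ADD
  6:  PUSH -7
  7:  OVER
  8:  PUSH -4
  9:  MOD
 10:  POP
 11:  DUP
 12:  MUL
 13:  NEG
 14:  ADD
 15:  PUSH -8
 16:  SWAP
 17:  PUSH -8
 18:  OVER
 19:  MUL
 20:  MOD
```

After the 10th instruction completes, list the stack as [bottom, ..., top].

PUSH -3 -> [-3]
DUP     -> [-3, -3]
OVER    -> [-3, -3, -3]
POP     -> [-3, -3]
ADD     -> [-6]
PUSH -7 -> [-6, -7]
OVER    -> [-6, -7, -6]
PUSH -4 -> [-6, -7, -6, -4]
MOD     -> [-6, -7, -2]
POP     -> [-6, -7]

[-6, -7]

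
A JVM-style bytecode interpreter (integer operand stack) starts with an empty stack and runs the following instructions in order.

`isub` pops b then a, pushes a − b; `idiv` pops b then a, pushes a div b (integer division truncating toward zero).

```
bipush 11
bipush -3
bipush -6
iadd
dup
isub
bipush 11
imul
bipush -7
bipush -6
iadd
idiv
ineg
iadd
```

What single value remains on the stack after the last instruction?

bipush 11 : 11
bipush -3 : 11 -3
bipush -6 : 11 -3 -6
iadd      : 11 -9
dup       : 11 -9 -9
isub      : 11 0
bipush 11 : 11 0 11
imul      : 11 0
bipush -7 : 11 0 -7
bipush -6 : 11 0 -7 -6
iadd      : 11 0 -13
idiv      : 11 0
ineg      : 11 0
iadd      : 11

11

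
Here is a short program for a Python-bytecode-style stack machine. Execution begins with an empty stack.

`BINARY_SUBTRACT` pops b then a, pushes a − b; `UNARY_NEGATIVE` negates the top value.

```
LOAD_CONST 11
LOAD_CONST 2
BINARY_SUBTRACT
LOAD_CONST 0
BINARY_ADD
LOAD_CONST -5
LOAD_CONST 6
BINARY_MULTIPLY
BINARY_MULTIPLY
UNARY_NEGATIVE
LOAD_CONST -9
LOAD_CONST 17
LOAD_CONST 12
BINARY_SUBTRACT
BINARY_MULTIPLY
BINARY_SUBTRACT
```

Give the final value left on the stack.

315

LOAD_CONST 11   : [11]
LOAD_CONST 2    : [11, 2]
BINARY_SUBTRACT : [9]
LOAD_CONST 0    : [9, 0]
BINARY_ADD      : [9]
LOAD_CONST -5   : [9, -5]
LOAD_CONST 6    : [9, -5, 6]
BINARY_MULTIPLY : [9, -30]
BINARY_MULTIPLY : [-270]
UNARY_NEGATIVE  : [270]
LOAD_CONST -9   : [270, -9]
LOAD_CONST 17   : [270, -9, 17]
LOAD_CONST 12   : [270, -9, 17, 12]
BINARY_SUBTRACT : [270, -9, 5]
BINARY_MULTIPLY : [270, -45]
BINARY_SUBTRACT : [315]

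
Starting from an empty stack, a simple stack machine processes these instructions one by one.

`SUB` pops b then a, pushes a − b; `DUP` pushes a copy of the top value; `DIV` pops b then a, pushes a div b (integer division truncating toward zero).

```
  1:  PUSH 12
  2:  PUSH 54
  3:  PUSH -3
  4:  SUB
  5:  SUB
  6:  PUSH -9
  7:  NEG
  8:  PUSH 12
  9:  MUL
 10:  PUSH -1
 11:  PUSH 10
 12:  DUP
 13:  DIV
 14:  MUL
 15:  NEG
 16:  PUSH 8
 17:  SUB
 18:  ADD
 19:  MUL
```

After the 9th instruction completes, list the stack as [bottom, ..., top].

PUSH 12 : [12]
PUSH 54 : [12, 54]
PUSH -3 : [12, 54, -3]
SUB     : [12, 57]
SUB     : [-45]
PUSH -9 : [-45, -9]
NEG     : [-45, 9]
PUSH 12 : [-45, 9, 12]
MUL     : [-45, 108]

[-45, 108]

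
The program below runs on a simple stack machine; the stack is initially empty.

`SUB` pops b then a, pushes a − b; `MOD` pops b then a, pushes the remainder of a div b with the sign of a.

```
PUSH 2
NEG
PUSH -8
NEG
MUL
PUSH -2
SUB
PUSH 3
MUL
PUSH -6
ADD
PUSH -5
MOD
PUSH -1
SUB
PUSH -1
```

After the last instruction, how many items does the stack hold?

2

PUSH 2  -> [2]
NEG     -> [-2]
PUSH -8 -> [-2, -8]
NEG     -> [-2, 8]
MUL     -> [-16]
PUSH -2 -> [-16, -2]
SUB     -> [-14]
PUSH 3  -> [-14, 3]
MUL     -> [-42]
PUSH -6 -> [-42, -6]
ADD     -> [-48]
PUSH -5 -> [-48, -5]
MOD     -> [-3]
PUSH -1 -> [-3, -1]
SUB     -> [-2]
PUSH -1 -> [-2, -1]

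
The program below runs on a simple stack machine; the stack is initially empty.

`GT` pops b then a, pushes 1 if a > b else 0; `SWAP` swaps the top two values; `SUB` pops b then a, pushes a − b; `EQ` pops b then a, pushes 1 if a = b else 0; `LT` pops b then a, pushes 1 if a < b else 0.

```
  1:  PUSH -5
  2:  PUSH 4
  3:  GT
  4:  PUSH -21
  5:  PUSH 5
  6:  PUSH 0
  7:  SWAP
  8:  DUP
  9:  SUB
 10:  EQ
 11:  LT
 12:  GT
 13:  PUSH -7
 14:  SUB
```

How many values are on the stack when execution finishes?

1

PUSH -5  : -5
PUSH 4   : -5 4
GT       : 0
PUSH -21 : 0 -21
PUSH 5   : 0 -21 5
PUSH 0   : 0 -21 5 0
SWAP     : 0 -21 0 5
DUP      : 0 -21 0 5 5
SUB      : 0 -21 0 0
EQ       : 0 -21 1
LT       : 0 1
GT       : 0
PUSH -7  : 0 -7
SUB      : 7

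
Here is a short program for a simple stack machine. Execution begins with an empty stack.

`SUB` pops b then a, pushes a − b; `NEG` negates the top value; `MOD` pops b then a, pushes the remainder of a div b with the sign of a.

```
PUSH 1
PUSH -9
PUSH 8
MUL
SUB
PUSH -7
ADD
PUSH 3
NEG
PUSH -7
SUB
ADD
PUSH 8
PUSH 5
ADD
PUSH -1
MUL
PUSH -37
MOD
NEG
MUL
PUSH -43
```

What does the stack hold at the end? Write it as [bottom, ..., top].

PUSH 1   -> [1]
PUSH -9  -> [1, -9]
PUSH 8   -> [1, -9, 8]
MUL      -> [1, -72]
SUB      -> [73]
PUSH -7  -> [73, -7]
ADD      -> [66]
PUSH 3   -> [66, 3]
NEG      -> [66, -3]
PUSH -7  -> [66, -3, -7]
SUB      -> [66, 4]
ADD      -> [70]
PUSH 8   -> [70, 8]
PUSH 5   -> [70, 8, 5]
ADD      -> [70, 13]
PUSH -1  -> [70, 13, -1]
MUL      -> [70, -13]
PUSH -37 -> [70, -13, -37]
MOD      -> [70, -13]
NEG      -> [70, 13]
MUL      -> [910]
PUSH -43 -> [910, -43]

[910, -43]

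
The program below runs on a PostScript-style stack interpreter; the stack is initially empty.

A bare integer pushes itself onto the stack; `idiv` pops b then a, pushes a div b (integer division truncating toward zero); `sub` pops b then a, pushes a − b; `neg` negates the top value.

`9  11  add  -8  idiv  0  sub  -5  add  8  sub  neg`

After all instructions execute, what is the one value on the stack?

9    → 9
11   → 9 11
add  → 20
-8   → 20 -8
idiv → -2
0    → -2 0
sub  → -2
-5   → -2 -5
add  → -7
8    → -7 8
sub  → -15
neg  → 15

15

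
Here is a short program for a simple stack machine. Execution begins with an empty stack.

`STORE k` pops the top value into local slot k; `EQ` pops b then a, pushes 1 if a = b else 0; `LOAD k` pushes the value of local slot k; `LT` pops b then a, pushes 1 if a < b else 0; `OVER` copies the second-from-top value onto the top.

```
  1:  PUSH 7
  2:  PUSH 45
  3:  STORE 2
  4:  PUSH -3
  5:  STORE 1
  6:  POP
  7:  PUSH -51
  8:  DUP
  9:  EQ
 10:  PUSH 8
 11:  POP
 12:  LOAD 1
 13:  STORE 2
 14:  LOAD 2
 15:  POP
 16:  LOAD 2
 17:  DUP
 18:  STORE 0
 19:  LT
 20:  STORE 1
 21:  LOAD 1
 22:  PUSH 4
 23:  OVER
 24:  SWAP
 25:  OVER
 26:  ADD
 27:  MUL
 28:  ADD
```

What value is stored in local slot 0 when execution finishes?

-3

PUSH 7   -> 7
PUSH 45  -> 7 45
STORE 2  -> 7
PUSH -3  -> 7 -3
STORE 1  -> 7
POP      -> (empty)
PUSH -51 -> -51
DUP      -> -51 -51
EQ       -> 1
PUSH 8   -> 1 8
POP      -> 1
LOAD 1   -> 1 -3
STORE 2  -> 1
LOAD 2   -> 1 -3
POP      -> 1
LOAD 2   -> 1 -3
DUP      -> 1 -3 -3
STORE 0  -> 1 -3
LT       -> 0
STORE 1  -> (empty)
LOAD 1   -> 0
PUSH 4   -> 0 4
OVER     -> 0 4 0
SWAP     -> 0 0 4
OVER     -> 0 0 4 0
ADD      -> 0 0 4
MUL      -> 0 0
ADD      -> 0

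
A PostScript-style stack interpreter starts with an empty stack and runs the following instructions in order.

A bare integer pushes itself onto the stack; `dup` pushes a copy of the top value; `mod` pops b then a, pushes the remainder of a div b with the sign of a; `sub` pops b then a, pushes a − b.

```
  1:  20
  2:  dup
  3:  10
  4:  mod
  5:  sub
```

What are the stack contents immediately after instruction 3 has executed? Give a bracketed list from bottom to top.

[20, 20, 10]

20  → 20
dup → 20 20
10  → 20 20 10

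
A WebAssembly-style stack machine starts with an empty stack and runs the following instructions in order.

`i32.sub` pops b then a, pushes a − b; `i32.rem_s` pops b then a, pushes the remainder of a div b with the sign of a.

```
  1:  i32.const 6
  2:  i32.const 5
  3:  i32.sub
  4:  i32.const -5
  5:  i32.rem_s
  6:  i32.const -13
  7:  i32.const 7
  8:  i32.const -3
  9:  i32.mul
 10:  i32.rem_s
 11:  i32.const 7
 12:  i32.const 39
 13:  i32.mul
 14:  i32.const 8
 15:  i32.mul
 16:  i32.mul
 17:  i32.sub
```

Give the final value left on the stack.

28393

i32.const 6   → [6]
i32.const 5   → [6, 5]
i32.sub       → [1]
i32.const -5  → [1, -5]
i32.rem_s     → [1]
i32.const -13 → [1, -13]
i32.const 7   → [1, -13, 7]
i32.const -3  → [1, -13, 7, -3]
i32.mul       → [1, -13, -21]
i32.rem_s     → [1, -13]
i32.const 7   → [1, -13, 7]
i32.const 39  → [1, -13, 7, 39]
i32.mul       → [1, -13, 273]
i32.const 8   → [1, -13, 273, 8]
i32.mul       → [1, -13, 2184]
i32.mul       → [1, -28392]
i32.sub       → [28393]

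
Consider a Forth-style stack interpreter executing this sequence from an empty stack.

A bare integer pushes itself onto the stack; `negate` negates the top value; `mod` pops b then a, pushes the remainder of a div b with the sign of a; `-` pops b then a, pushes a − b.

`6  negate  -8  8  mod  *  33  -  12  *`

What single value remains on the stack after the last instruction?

6      → 6
negate → -6
-8     → -6 -8
8      → -6 -8 8
mod    → -6 0
*      → 0
33     → 0 33
-      → -33
12     → -33 12
*      → -396

-396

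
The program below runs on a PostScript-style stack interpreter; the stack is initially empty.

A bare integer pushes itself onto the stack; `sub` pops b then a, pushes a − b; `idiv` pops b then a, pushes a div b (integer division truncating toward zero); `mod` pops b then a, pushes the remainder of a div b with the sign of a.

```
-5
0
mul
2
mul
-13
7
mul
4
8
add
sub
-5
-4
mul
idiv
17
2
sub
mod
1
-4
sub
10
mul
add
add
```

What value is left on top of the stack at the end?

45

-5   : [-5]
0    : [-5, 0]
mul  : [0]
2    : [0, 2]
mul  : [0]
-13  : [0, -13]
7    : [0, -13, 7]
mul  : [0, -91]
4    : [0, -91, 4]
8    : [0, -91, 4, 8]
add  : [0, -91, 12]
sub  : [0, -103]
-5   : [0, -103, -5]
-4   : [0, -103, -5, -4]
mul  : [0, -103, 20]
idiv : [0, -5]
17   : [0, -5, 17]
2    : [0, -5, 17, 2]
sub  : [0, -5, 15]
mod  : [0, -5]
1    : [0, -5, 1]
-4   : [0, -5, 1, -4]
sub  : [0, -5, 5]
10   : [0, -5, 5, 10]
mul  : [0, -5, 50]
add  : [0, 45]
add  : [45]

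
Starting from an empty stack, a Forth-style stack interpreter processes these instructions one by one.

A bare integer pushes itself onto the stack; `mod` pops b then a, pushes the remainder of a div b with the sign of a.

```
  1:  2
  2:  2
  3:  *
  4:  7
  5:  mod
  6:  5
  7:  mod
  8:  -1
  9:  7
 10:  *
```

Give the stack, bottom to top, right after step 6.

2   → 2
2   → 2 2
*   → 4
7   → 4 7
mod → 4
5   → 4 5

[4, 5]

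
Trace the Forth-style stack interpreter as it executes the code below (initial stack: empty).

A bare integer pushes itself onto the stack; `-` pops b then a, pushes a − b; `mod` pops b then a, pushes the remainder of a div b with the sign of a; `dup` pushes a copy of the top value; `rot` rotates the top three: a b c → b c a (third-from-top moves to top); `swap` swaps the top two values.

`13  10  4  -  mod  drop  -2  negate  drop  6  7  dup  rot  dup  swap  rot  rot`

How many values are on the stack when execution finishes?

13     -> 13
10     -> 13 10
4      -> 13 10 4
-      -> 13 6
mod    -> 1
drop   -> (empty)
-2     -> -2
negate -> 2
drop   -> (empty)
6      -> 6
7      -> 6 7
dup    -> 6 7 7
rot    -> 7 7 6
dup    -> 7 7 6 6
swap   -> 7 7 6 6
rot    -> 7 6 6 7
rot    -> 7 6 7 6

4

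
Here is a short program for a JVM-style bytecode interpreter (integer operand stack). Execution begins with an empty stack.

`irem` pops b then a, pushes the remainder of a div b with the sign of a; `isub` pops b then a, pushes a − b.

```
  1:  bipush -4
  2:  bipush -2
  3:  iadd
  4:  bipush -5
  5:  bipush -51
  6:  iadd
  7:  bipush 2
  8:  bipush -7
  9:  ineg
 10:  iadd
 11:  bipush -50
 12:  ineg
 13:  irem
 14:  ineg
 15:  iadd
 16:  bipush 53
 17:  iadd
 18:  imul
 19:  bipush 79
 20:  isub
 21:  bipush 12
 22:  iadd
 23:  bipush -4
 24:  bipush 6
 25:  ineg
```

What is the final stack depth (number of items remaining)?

3

bipush -4  : -4
bipush -2  : -4 -2
iadd       : -6
bipush -5  : -6 -5
bipush -51 : -6 -5 -51
iadd       : -6 -56
bipush 2   : -6 -56 2
bipush -7  : -6 -56 2 -7
ineg       : -6 -56 2 7
iadd       : -6 -56 9
bipush -50 : -6 -56 9 -50
ineg       : -6 -56 9 50
irem       : -6 -56 9
ineg       : -6 -56 -9
iadd       : -6 -65
bipush 53  : -6 -65 53
iadd       : -6 -12
imul       : 72
bipush 79  : 72 79
isub       : -7
bipush 12  : -7 12
iadd       : 5
bipush -4  : 5 -4
bipush 6   : 5 -4 6
ineg       : 5 -4 -6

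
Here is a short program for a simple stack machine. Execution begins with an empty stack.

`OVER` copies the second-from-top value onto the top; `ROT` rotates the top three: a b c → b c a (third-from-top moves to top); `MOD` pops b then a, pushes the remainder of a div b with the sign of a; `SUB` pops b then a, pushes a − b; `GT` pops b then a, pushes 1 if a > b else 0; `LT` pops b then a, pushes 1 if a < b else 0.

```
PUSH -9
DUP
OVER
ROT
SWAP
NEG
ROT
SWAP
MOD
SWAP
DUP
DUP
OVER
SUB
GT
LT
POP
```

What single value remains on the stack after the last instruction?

PUSH -9  [-9]
DUP      [-9, -9]
OVER     [-9, -9, -9]
ROT      [-9, -9, -9]
SWAP     [-9, -9, -9]
NEG      [-9, -9, 9]
ROT      [-9, 9, -9]
SWAP     [-9, -9, 9]
MOD      [-9, 0]
SWAP     [0, -9]
DUP      [0, -9, -9]
DUP      [0, -9, -9, -9]
OVER     [0, -9, -9, -9, -9]
SUB      [0, -9, -9, 0]
GT       [0, -9, 0]
LT       [0, 1]
POP      [0]

0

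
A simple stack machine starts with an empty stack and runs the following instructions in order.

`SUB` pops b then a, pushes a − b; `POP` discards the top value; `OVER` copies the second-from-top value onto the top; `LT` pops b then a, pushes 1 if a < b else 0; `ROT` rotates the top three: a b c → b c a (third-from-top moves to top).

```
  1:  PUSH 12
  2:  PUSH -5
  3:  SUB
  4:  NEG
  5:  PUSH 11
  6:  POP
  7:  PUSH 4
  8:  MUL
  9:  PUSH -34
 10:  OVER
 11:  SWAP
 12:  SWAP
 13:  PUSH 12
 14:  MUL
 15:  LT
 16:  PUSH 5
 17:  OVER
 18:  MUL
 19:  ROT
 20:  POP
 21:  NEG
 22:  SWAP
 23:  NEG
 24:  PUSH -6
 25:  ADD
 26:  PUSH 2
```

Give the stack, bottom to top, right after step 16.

PUSH 12  → 12
PUSH -5  → 12 -5
SUB      → 17
NEG      → -17
PUSH 11  → -17 11
POP      → -17
PUSH 4   → -17 4
MUL      → -68
PUSH -34 → -68 -34
OVER     → -68 -34 -68
SWAP     → -68 -68 -34
SWAP     → -68 -34 -68
PUSH 12  → -68 -34 -68 12
MUL      → -68 -34 -816
LT       → -68 0
PUSH 5   → -68 0 5

[-68, 0, 5]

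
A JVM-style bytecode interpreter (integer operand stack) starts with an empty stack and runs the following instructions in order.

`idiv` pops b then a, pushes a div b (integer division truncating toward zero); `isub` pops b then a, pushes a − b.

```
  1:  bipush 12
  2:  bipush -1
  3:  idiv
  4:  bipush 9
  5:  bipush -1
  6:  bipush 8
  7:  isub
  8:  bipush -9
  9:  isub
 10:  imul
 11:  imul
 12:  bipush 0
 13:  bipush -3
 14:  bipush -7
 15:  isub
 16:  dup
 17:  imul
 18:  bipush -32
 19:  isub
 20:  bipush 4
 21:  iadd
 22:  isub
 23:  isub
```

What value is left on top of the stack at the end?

bipush 12  : [12]
bipush -1  : [12, -1]
idiv       : [-12]
bipush 9   : [-12, 9]
bipush -1  : [-12, 9, -1]
bipush 8   : [-12, 9, -1, 8]
isub       : [-12, 9, -9]
bipush -9  : [-12, 9, -9, -9]
isub       : [-12, 9, 0]
imul       : [-12, 0]
imul       : [0]
bipush 0   : [0, 0]
bipush -3  : [0, 0, -3]
bipush -7  : [0, 0, -3, -7]
isub       : [0, 0, 4]
dup        : [0, 0, 4, 4]
imul       : [0, 0, 16]
bipush -32 : [0, 0, 16, -32]
isub       : [0, 0, 48]
bipush 4   : [0, 0, 48, 4]
iadd       : [0, 0, 52]
isub       : [0, -52]
isub       : [52]

52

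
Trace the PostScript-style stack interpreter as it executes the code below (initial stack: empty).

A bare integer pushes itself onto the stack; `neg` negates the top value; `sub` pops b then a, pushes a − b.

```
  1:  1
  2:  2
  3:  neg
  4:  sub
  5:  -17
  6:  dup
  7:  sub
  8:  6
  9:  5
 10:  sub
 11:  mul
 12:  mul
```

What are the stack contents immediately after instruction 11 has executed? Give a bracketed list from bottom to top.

[3, 0]

1   : [1]
2   : [1, 2]
neg : [1, -2]
sub : [3]
-17 : [3, -17]
dup : [3, -17, -17]
sub : [3, 0]
6   : [3, 0, 6]
5   : [3, 0, 6, 5]
sub : [3, 0, 1]
mul : [3, 0]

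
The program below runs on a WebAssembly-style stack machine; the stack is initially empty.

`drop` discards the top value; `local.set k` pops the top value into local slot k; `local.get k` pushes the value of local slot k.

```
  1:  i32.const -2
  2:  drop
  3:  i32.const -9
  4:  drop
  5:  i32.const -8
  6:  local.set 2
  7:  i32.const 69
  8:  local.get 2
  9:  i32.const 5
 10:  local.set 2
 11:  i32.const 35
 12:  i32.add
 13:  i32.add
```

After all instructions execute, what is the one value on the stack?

96

i32.const -2 -> [-2]
drop         -> []
i32.const -9 -> [-9]
drop         -> []
i32.const -8 -> [-8]
local.set 2  -> []
i32.const 69 -> [69]
local.get 2  -> [69, -8]
i32.const 5  -> [69, -8, 5]
local.set 2  -> [69, -8]
i32.const 35 -> [69, -8, 35]
i32.add      -> [69, 27]
i32.add      -> [96]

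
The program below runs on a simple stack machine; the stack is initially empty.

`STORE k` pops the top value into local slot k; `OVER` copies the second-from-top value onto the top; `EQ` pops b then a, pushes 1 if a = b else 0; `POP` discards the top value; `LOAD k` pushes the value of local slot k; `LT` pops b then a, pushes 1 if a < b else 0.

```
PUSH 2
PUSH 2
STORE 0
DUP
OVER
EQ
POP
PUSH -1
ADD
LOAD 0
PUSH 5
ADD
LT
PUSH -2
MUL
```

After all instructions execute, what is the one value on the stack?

PUSH 2   [2]
PUSH 2   [2, 2]
STORE 0  [2]
DUP      [2, 2]
OVER     [2, 2, 2]
EQ       [2, 1]
POP      [2]
PUSH -1  [2, -1]
ADD      [1]
LOAD 0   [1, 2]
PUSH 5   [1, 2, 5]
ADD      [1, 7]
LT       [1]
PUSH -2  [1, -2]
MUL      [-2]

-2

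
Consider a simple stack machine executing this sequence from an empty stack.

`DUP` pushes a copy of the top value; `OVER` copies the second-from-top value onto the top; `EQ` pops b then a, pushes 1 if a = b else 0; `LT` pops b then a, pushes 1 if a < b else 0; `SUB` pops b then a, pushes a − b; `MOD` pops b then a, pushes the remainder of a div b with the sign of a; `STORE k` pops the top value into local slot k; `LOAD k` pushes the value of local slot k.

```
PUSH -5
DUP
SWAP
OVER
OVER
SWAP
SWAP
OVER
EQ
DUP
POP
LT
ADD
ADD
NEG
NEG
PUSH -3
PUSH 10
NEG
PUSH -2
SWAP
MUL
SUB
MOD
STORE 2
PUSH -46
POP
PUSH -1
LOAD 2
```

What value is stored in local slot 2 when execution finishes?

PUSH -5  : -5
DUP      : -5 -5
SWAP     : -5 -5
OVER     : -5 -5 -5
OVER     : -5 -5 -5 -5
SWAP     : -5 -5 -5 -5
SWAP     : -5 -5 -5 -5
OVER     : -5 -5 -5 -5 -5
EQ       : -5 -5 -5 1
DUP      : -5 -5 -5 1 1
POP      : -5 -5 -5 1
LT       : -5 -5 1
ADD      : -5 -4
ADD      : -9
NEG      : 9
NEG      : -9
PUSH -3  : -9 -3
PUSH 10  : -9 -3 10
NEG      : -9 -3 -10
PUSH -2  : -9 -3 -10 -2
SWAP     : -9 -3 -2 -10
MUL      : -9 -3 20
SUB      : -9 -23
MOD      : -9
STORE 2  : (empty)
PUSH -46 : -46
POP      : (empty)
PUSH -1  : -1
LOAD 2   : -1 -9

-9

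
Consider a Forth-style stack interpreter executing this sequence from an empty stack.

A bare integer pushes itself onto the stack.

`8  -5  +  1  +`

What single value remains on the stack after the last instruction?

8  -> [8]
-5 -> [8, -5]
+  -> [3]
1  -> [3, 1]
+  -> [4]

4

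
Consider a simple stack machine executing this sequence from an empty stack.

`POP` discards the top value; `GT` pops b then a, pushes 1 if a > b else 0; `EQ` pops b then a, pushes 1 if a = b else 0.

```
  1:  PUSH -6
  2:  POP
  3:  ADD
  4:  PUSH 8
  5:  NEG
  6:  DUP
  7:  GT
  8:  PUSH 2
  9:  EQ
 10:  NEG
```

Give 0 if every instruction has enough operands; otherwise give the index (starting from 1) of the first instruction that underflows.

PUSH -6 -> [-6]
POP     -> []
ADD  — needs 2 operands, stack has 0 → underflow

3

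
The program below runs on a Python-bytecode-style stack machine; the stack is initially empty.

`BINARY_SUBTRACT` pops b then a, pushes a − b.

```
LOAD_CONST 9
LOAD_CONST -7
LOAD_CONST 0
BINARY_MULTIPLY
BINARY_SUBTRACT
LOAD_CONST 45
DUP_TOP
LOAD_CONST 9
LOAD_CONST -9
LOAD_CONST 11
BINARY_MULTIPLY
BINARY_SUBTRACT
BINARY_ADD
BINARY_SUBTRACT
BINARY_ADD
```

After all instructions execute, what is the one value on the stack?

-99

LOAD_CONST 9     [9]
LOAD_CONST -7    [9, -7]
LOAD_CONST 0     [9, -7, 0]
BINARY_MULTIPLY  [9, 0]
BINARY_SUBTRACT  [9]
LOAD_CONST 45    [9, 45]
DUP_TOP          [9, 45, 45]
LOAD_CONST 9     [9, 45, 45, 9]
LOAD_CONST -9    [9, 45, 45, 9, -9]
LOAD_CONST 11    [9, 45, 45, 9, -9, 11]
BINARY_MULTIPLY  [9, 45, 45, 9, -99]
BINARY_SUBTRACT  [9, 45, 45, 108]
BINARY_ADD       [9, 45, 153]
BINARY_SUBTRACT  [9, -108]
BINARY_ADD       [-99]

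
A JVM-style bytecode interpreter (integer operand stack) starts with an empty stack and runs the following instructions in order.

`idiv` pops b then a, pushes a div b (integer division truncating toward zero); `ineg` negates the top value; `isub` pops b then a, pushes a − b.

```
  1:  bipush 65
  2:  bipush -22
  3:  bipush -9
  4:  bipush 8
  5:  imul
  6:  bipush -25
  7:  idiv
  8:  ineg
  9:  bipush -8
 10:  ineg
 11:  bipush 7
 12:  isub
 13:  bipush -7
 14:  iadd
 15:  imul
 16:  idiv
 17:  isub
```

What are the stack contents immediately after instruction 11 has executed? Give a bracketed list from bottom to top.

[65, -22, -2, 8, 7]

bipush 65  -> [65]
bipush -22 -> [65, -22]
bipush -9  -> [65, -22, -9]
bipush 8   -> [65, -22, -9, 8]
imul       -> [65, -22, -72]
bipush -25 -> [65, -22, -72, -25]
idiv       -> [65, -22, 2]
ineg       -> [65, -22, -2]
bipush -8  -> [65, -22, -2, -8]
ineg       -> [65, -22, -2, 8]
bipush 7   -> [65, -22, -2, 8, 7]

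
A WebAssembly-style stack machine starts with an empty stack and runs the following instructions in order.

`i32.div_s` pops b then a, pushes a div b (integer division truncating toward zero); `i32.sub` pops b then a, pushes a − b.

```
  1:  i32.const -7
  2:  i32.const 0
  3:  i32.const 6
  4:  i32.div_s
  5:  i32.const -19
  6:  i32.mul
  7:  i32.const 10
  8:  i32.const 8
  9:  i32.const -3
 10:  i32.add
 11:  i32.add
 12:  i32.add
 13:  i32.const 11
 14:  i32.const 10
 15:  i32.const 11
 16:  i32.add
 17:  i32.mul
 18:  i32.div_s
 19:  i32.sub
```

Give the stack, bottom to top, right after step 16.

i32.const -7  → [-7]
i32.const 0   → [-7, 0]
i32.const 6   → [-7, 0, 6]
i32.div_s     → [-7, 0]
i32.const -19 → [-7, 0, -19]
i32.mul       → [-7, 0]
i32.const 10  → [-7, 0, 10]
i32.const 8   → [-7, 0, 10, 8]
i32.const -3  → [-7, 0, 10, 8, -3]
i32.add       → [-7, 0, 10, 5]
i32.add       → [-7, 0, 15]
i32.add       → [-7, 15]
i32.const 11  → [-7, 15, 11]
i32.const 10  → [-7, 15, 11, 10]
i32.const 11  → [-7, 15, 11, 10, 11]
i32.add       → [-7, 15, 11, 21]

[-7, 15, 11, 21]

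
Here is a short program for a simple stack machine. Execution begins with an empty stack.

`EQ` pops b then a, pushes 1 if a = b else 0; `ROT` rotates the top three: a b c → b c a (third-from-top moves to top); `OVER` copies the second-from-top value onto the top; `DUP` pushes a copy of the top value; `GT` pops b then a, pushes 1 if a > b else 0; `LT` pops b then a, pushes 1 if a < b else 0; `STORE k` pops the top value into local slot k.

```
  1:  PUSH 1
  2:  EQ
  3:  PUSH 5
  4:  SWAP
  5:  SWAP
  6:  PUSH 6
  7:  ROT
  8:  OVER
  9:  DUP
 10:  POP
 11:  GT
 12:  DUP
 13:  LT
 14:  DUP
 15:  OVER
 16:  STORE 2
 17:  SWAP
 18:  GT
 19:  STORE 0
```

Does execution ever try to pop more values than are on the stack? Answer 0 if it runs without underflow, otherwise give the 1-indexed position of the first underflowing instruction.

2

PUSH 1 → [1]
EQ  — needs 2 operands, stack has 1 → underflow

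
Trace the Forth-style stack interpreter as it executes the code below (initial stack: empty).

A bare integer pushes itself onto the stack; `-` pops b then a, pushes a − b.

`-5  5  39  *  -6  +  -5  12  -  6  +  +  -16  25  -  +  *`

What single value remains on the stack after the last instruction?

-685

-5  : -5
5   : -5 5
39  : -5 5 39
*   : -5 195
-6  : -5 195 -6
+   : -5 189
-5  : -5 189 -5
12  : -5 189 -5 12
-   : -5 189 -17
6   : -5 189 -17 6
+   : -5 189 -11
+   : -5 178
-16 : -5 178 -16
25  : -5 178 -16 25
-   : -5 178 -41
+   : -5 137
*   : -685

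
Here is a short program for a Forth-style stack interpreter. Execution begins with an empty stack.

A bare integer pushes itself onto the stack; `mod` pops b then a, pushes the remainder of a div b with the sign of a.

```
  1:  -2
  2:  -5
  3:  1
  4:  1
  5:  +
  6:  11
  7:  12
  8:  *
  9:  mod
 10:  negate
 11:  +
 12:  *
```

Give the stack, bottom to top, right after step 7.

[-2, -5, 2, 11, 12]

-2 → [-2]
-5 → [-2, -5]
1  → [-2, -5, 1]
1  → [-2, -5, 1, 1]
+  → [-2, -5, 2]
11 → [-2, -5, 2, 11]
12 → [-2, -5, 2, 11, 12]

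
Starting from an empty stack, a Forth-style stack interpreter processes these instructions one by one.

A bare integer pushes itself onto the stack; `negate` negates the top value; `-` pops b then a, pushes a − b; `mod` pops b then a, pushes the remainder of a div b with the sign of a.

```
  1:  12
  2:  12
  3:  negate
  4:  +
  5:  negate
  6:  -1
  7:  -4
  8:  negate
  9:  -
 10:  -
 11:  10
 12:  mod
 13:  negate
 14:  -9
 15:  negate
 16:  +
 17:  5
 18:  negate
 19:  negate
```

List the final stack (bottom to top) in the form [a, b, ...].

[4, 5]

12     -> [12]
12     -> [12, 12]
negate -> [12, -12]
+      -> [0]
negate -> [0]
-1     -> [0, -1]
-4     -> [0, -1, -4]
negate -> [0, -1, 4]
-      -> [0, -5]
-      -> [5]
10     -> [5, 10]
mod    -> [5]
negate -> [-5]
-9     -> [-5, -9]
negate -> [-5, 9]
+      -> [4]
5      -> [4, 5]
negate -> [4, -5]
negate -> [4, 5]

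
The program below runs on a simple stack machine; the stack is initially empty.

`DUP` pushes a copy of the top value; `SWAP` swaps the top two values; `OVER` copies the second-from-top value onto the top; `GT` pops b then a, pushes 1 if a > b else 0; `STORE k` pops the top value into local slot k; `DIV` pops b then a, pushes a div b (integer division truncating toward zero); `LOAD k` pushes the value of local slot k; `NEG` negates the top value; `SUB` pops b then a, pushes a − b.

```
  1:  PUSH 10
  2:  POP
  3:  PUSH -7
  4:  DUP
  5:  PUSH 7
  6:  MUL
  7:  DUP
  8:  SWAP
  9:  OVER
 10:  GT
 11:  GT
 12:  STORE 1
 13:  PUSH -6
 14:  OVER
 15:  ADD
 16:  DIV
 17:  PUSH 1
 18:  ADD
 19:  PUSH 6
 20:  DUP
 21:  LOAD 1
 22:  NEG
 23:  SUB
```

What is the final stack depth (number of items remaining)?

PUSH 10 : 10
POP     : (empty)
PUSH -7 : -7
DUP     : -7 -7
PUSH 7  : -7 -7 7
MUL     : -7 -49
DUP     : -7 -49 -49
SWAP    : -7 -49 -49
OVER    : -7 -49 -49 -49
GT      : -7 -49 0
GT      : -7 0
STORE 1 : -7
PUSH -6 : -7 -6
OVER    : -7 -6 -7
ADD     : -7 -13
DIV     : 0
PUSH 1  : 0 1
ADD     : 1
PUSH 6  : 1 6
DUP     : 1 6 6
LOAD 1  : 1 6 6 0
NEG     : 1 6 6 0
SUB     : 1 6 6

3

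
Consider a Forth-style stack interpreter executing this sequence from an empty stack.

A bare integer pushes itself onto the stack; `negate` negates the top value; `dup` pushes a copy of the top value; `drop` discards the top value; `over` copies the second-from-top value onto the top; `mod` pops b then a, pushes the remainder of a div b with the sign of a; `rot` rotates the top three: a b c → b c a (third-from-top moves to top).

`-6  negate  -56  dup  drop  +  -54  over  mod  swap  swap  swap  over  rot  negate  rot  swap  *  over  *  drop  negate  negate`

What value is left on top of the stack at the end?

-6     : [-6]
negate : [6]
-56    : [6, -56]
dup    : [6, -56, -56]
drop   : [6, -56]
+      : [-50]
-54    : [-50, -54]
over   : [-50, -54, -50]
mod    : [-50, -4]
swap   : [-4, -50]
swap   : [-50, -4]
swap   : [-4, -50]
over   : [-4, -50, -4]
rot    : [-50, -4, -4]
negate : [-50, -4, 4]
rot    : [-4, 4, -50]
swap   : [-4, -50, 4]
*      : [-4, -200]
over   : [-4, -200, -4]
*      : [-4, 800]
drop   : [-4]
negate : [4]
negate : [-4]

-4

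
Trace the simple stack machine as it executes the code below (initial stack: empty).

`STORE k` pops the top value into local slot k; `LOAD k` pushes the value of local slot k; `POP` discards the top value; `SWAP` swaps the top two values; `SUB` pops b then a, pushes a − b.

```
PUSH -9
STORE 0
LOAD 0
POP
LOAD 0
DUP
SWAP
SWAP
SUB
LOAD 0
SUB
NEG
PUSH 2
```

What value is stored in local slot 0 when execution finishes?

-9

PUSH -9 → -9
STORE 0 → (empty)
LOAD 0  → -9
POP     → (empty)
LOAD 0  → -9
DUP     → -9 -9
SWAP    → -9 -9
SWAP    → -9 -9
SUB     → 0
LOAD 0  → 0 -9
SUB     → 9
NEG     → -9
PUSH 2  → -9 2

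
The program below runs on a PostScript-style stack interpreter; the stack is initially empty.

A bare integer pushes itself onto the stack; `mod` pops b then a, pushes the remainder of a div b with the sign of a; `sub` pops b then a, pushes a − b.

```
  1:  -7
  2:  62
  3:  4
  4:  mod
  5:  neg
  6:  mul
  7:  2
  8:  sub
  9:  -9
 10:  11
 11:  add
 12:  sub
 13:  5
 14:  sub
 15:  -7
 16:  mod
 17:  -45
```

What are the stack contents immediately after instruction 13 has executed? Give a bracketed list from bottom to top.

-7  -> [-7]
62  -> [-7, 62]
4   -> [-7, 62, 4]
mod -> [-7, 2]
neg -> [-7, -2]
mul -> [14]
2   -> [14, 2]
sub -> [12]
-9  -> [12, -9]
11  -> [12, -9, 11]
add -> [12, 2]
sub -> [10]
5   -> [10, 5]

[10, 5]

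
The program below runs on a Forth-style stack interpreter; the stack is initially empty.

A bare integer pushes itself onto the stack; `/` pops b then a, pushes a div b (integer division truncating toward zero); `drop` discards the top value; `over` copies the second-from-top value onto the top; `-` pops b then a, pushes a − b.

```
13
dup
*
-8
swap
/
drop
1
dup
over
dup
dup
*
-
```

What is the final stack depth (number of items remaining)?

13   : [13]
dup  : [13, 13]
*    : [169]
-8   : [169, -8]
swap : [-8, 169]
/    : [0]
drop : []
1    : [1]
dup  : [1, 1]
over : [1, 1, 1]
dup  : [1, 1, 1, 1]
dup  : [1, 1, 1, 1, 1]
*    : [1, 1, 1, 1]
-    : [1, 1, 0]

3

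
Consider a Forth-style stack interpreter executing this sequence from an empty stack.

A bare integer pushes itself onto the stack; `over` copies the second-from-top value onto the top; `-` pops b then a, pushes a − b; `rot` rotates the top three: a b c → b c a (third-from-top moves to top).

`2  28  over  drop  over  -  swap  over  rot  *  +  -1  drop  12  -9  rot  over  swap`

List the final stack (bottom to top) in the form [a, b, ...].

[12, -9, -9, 678]

2    → 2
28   → 2 28
over → 2 28 2
drop → 2 28
over → 2 28 2
-    → 2 26
swap → 26 2
over → 26 2 26
rot  → 2 26 26
*    → 2 676
+    → 678
-1   → 678 -1
drop → 678
12   → 678 12
-9   → 678 12 -9
rot  → 12 -9 678
over → 12 -9 678 -9
swap → 12 -9 -9 678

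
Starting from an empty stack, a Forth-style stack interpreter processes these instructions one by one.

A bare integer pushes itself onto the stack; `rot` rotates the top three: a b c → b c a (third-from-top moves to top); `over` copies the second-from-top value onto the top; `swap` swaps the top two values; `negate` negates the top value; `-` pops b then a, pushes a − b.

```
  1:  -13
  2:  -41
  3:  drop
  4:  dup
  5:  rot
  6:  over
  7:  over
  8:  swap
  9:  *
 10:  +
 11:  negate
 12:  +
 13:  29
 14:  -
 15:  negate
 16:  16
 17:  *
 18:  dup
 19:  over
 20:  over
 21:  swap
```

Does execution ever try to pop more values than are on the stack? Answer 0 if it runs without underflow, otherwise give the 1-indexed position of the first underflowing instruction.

5

-13  -> -13
-41  -> -13 -41
drop -> -13
dup  -> -13 -13
rot  — needs 3 operands, stack has 2 → underflow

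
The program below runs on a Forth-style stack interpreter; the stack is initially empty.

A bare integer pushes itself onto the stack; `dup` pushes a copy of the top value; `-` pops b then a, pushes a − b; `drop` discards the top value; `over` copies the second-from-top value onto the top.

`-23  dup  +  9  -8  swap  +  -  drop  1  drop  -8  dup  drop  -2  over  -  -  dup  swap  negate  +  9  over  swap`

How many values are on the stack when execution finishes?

-23    → [-23]
dup    → [-23, -23]
+      → [-46]
9      → [-46, 9]
-8     → [-46, 9, -8]
swap   → [-46, -8, 9]
+      → [-46, 1]
-      → [-47]
drop   → []
1      → [1]
drop   → []
-8     → [-8]
dup    → [-8, -8]
drop   → [-8]
-2     → [-8, -2]
over   → [-8, -2, -8]
-      → [-8, 6]
-      → [-14]
dup    → [-14, -14]
swap   → [-14, -14]
negate → [-14, 14]
+      → [0]
9      → [0, 9]
over   → [0, 9, 0]
swap   → [0, 0, 9]

3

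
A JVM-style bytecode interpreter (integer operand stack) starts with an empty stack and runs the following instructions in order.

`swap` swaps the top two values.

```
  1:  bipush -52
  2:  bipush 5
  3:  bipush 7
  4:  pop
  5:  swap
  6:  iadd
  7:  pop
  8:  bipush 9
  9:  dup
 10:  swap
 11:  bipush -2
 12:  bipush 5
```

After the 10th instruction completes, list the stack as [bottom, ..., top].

bipush -52  -52
bipush 5    -52 5
bipush 7    -52 5 7
pop         -52 5
swap        5 -52
iadd        -47
pop         (empty)
bipush 9    9
dup         9 9
swap        9 9

[9, 9]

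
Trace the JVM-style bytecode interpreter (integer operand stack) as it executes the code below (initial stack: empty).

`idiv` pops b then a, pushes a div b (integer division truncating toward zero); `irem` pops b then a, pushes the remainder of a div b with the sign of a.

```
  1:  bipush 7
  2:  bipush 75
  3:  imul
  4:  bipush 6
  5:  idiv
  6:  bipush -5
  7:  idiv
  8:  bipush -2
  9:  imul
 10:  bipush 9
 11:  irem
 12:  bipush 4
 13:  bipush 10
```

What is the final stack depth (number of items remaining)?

3

bipush 7  : [7]
bipush 75 : [7, 75]
imul      : [525]
bipush 6  : [525, 6]
idiv      : [87]
bipush -5 : [87, -5]
idiv      : [-17]
bipush -2 : [-17, -2]
imul      : [34]
bipush 9  : [34, 9]
irem      : [7]
bipush 4  : [7, 4]
bipush 10 : [7, 4, 10]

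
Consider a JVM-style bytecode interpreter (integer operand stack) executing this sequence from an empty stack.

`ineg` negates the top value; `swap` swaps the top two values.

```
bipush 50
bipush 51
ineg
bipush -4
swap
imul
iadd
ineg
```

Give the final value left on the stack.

bipush 50 → [50]
bipush 51 → [50, 51]
ineg      → [50, -51]
bipush -4 → [50, -51, -4]
swap      → [50, -4, -51]
imul      → [50, 204]
iadd      → [254]
ineg      → [-254]

-254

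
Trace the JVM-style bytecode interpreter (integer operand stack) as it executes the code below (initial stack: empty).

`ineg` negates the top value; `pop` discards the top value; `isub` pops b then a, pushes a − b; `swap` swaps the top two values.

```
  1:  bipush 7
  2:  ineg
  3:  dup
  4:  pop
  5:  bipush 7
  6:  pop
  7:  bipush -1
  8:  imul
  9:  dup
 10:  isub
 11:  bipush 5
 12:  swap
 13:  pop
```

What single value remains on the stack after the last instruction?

bipush 7  : 7
ineg      : -7
dup       : -7 -7
pop       : -7
bipush 7  : -7 7
pop       : -7
bipush -1 : -7 -1
imul      : 7
dup       : 7 7
isub      : 0
bipush 5  : 0 5
swap      : 5 0
pop       : 5

5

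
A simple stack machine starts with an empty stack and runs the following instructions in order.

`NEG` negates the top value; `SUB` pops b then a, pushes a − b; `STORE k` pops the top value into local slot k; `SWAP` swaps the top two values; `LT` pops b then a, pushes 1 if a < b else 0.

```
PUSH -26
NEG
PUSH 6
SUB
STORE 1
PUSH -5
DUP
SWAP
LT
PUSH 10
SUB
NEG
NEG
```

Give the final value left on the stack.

-10

PUSH -26 : -26
NEG      : 26
PUSH 6   : 26 6
SUB      : 20
STORE 1  : (empty)
PUSH -5  : -5
DUP      : -5 -5
SWAP     : -5 -5
LT       : 0
PUSH 10  : 0 10
SUB      : -10
NEG      : 10
NEG      : -10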